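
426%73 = 61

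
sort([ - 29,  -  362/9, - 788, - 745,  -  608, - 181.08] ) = [ -788,  -  745, - 608,  -  181.08, - 362/9,-29 ] 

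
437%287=150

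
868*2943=2554524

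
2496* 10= 24960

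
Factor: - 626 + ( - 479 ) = - 1105=- 5^1*13^1*17^1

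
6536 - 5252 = 1284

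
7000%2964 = 1072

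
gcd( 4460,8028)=892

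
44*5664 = 249216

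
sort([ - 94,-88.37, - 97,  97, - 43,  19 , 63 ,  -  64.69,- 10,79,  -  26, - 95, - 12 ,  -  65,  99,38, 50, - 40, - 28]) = [ - 97,- 95, - 94, - 88.37,  -  65, - 64.69, -43, - 40, -28, - 26,  -  12,-10,  19,  38,  50,63,  79, 97 , 99]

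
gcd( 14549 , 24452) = 1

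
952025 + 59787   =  1011812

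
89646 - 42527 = 47119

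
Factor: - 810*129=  - 2^1*3^5* 5^1*43^1 = - 104490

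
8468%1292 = 716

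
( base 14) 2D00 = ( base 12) 4798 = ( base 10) 8036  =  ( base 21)I4E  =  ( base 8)17544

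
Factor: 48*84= 4032 = 2^6*3^2 *7^1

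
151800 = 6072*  25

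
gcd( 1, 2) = 1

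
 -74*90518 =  - 6698332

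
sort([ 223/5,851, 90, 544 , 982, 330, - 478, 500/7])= [-478, 223/5,500/7, 90, 330,544,851,982 ] 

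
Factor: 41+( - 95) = - 54 = -2^1 * 3^3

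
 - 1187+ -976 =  - 2163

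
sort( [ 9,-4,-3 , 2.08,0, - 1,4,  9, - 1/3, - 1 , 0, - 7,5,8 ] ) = [ - 7, - 4, - 3, - 1, - 1, -1/3,0,0,2.08,4, 5,8, 9 , 9]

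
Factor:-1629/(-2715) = 3^1*5^( - 1 ) = 3/5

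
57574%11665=10914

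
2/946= 1/473 = 0.00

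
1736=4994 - 3258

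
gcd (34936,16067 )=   1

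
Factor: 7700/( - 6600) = -7/6 = -  2^ (-1)*3^( - 1 )*7^1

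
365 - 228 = 137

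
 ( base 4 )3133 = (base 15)ed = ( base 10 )223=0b11011111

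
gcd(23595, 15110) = 5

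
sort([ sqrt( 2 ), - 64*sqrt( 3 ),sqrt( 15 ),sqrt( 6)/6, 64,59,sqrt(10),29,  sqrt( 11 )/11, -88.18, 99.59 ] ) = [ - 64*sqrt( 3),-88.18,sqrt( 11 )/11,sqrt(6)/6,sqrt(2 ),  sqrt( 10 ),sqrt (15),29, 59  ,  64,99.59]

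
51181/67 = 763 + 60/67 = 763.90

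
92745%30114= 2403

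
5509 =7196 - 1687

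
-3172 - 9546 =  - 12718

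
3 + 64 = 67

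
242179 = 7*34597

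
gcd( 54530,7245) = 35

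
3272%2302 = 970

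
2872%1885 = 987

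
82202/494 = 166 + 99/247  =  166.40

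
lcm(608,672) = 12768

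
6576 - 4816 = 1760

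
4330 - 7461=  - 3131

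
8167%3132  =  1903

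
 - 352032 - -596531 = 244499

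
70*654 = 45780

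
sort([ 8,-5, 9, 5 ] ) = [-5, 5,8, 9 ] 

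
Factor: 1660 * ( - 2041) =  - 2^2*5^1*13^1*83^1*157^1=- 3388060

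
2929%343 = 185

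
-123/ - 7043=123/7043 = 0.02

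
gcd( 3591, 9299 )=1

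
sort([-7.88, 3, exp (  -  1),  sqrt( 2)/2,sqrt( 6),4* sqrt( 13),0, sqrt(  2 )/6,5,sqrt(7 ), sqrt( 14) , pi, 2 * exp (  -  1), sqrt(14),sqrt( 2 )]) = [ - 7.88, 0,sqrt( 2 )/6, exp(- 1 ) , sqrt( 2 ) /2, 2*exp( - 1 ), sqrt( 2),sqrt( 6), sqrt ( 7 ),3,  pi,sqrt(14 ) , sqrt( 14 ), 5, 4 * sqrt( 13)] 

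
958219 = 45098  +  913121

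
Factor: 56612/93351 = 2^2 * 3^(-1 )*29^ ( - 2)*37^( - 1) *14153^1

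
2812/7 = 2812/7 = 401.71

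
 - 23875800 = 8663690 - 32539490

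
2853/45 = 317/5 = 63.40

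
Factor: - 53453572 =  - 2^2*1423^1*9391^1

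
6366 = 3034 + 3332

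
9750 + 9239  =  18989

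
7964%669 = 605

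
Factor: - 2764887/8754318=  - 2^ ( - 1 )*3^( - 4)* 18013^( - 1) * 921629^1= - 921629/2918106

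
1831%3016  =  1831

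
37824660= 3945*9588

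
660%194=78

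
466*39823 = 18557518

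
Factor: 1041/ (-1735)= - 3^1 *5^(-1 ) = - 3/5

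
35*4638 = 162330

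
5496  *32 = 175872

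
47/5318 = 47/5318 = 0.01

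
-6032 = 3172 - 9204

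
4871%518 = 209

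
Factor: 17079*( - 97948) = - 2^2*3^1*47^1*521^1*5693^1 =-  1672853892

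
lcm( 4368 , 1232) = 48048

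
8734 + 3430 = 12164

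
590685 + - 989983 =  - 399298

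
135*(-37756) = - 5097060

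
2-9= - 7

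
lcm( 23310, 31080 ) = 93240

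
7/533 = 7/533 = 0.01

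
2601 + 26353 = 28954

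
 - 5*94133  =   - 470665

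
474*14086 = 6676764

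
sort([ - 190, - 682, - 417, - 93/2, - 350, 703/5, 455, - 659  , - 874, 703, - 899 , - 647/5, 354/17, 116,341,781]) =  [ - 899, - 874 , - 682, - 659, - 417,- 350, - 190, - 647/5,  -  93/2, 354/17, 116,703/5,341 , 455,703,781 ] 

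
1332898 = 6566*203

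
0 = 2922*0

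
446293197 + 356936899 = 803230096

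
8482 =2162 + 6320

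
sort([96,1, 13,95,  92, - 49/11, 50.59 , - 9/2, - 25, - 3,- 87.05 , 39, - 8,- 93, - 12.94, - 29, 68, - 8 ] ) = [ - 93, - 87.05, - 29,-25, - 12.94, - 8, - 8,  -  9/2, - 49/11, - 3, 1,13 , 39,50.59,68,92,95,96 ]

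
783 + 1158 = 1941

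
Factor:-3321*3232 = - 10733472  =  -2^5*3^4*41^1*101^1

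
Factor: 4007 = 4007^1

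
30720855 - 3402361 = 27318494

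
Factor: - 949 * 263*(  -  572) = 2^2*11^1 *13^2  *73^1*263^1 = 142763764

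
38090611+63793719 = 101884330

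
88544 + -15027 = 73517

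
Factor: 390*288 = 112320 = 2^6 * 3^3*5^1*13^1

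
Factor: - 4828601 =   -  613^1*7877^1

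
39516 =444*89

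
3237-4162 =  - 925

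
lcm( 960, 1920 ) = 1920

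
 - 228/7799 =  - 228/7799 = - 0.03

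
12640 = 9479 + 3161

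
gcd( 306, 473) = 1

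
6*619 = 3714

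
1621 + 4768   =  6389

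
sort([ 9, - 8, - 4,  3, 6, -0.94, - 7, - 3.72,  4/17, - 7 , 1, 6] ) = [ - 8, - 7, - 7, - 4, - 3.72,-0.94,4/17, 1, 3,6, 6,9]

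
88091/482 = 182 + 367/482 = 182.76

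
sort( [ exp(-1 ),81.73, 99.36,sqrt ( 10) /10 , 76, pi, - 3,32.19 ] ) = [ - 3, sqrt (10)/10,exp( - 1), pi,32.19, 76, 81.73,99.36 ] 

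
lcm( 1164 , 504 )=48888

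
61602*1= 61602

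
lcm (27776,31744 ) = 222208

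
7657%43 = 3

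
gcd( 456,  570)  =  114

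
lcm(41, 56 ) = 2296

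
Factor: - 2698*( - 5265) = 14204970= 2^1*3^4*5^1*13^1*19^1*71^1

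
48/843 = 16/281 = 0.06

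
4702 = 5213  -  511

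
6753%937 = 194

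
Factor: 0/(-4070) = 0 = 0^1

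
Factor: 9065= 5^1 * 7^2*37^1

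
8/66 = 4/33 = 0.12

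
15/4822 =15/4822 = 0.00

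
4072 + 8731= 12803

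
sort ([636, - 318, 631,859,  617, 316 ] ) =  [ - 318,316 , 617,631,636 , 859 ]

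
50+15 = 65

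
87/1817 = 87/1817 = 0.05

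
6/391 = 6/391 = 0.02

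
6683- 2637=4046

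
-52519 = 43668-96187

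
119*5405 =643195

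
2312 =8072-5760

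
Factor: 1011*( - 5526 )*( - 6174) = 34492816764 = 2^2*3^5 * 7^3*307^1*337^1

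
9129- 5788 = 3341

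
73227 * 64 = 4686528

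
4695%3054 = 1641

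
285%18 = 15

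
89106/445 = 89106/445 = 200.24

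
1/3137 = 1/3137 =0.00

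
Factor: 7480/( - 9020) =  - 34/41 = - 2^1*17^1*41^( - 1 ) 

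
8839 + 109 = 8948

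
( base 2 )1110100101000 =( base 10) 7464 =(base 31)7no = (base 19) 11cg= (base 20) id4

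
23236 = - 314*( - 74) 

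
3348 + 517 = 3865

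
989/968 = 989/968 = 1.02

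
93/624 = 31/208 = 0.15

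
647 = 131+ 516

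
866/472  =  1 + 197/236 = 1.83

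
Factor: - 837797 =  - 837797^1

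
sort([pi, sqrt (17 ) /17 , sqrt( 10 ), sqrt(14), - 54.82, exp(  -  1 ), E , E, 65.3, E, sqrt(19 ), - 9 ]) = [  -  54.82, - 9,  sqrt(17 ) /17 , exp( - 1 ),  E, E , E, pi, sqrt(10),sqrt(14 ), sqrt(19 ), 65.3 ]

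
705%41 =8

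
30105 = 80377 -50272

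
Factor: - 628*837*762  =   - 2^3 * 3^4 * 31^1*127^1 * 157^1=- 400534632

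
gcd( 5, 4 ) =1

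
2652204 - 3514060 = - 861856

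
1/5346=1/5346= 0.00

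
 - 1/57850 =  - 1/57850=- 0.00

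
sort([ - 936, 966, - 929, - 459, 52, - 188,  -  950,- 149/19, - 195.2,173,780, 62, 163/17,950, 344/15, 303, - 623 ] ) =[ - 950  , - 936, - 929, - 623, -459, - 195.2, - 188, - 149/19, 163/17,344/15, 52,62,  173, 303  ,  780, 950 , 966 ]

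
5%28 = 5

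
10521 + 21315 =31836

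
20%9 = 2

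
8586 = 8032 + 554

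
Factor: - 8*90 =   -  2^4*3^2* 5^1 =- 720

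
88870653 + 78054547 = 166925200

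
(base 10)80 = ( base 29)2M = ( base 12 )68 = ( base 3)2222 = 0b1010000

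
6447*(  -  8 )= -51576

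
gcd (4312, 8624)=4312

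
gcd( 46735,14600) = 5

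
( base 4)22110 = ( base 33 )K0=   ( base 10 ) 660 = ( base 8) 1224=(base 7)1632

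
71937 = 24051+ 47886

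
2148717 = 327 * 6571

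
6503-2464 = 4039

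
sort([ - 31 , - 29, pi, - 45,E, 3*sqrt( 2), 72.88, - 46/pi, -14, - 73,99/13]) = [ - 73, - 45, - 31,-29, - 46/pi, - 14,E,pi,3*sqrt( 2), 99/13, 72.88] 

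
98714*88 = 8686832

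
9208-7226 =1982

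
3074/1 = 3074 = 3074.00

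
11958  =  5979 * 2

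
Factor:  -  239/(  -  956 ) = 1/4= 2^(  -  2)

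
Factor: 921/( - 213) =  - 307/71=- 71^(-1)*307^1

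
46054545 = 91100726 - 45046181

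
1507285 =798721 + 708564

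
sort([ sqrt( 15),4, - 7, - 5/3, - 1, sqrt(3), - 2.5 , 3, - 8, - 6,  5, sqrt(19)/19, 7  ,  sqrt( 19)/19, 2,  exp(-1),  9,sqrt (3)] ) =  [ - 8, - 7, - 6,-2.5, - 5/3, - 1,sqrt( 19) /19,sqrt( 19)/19, exp ( - 1),  sqrt(3 ),sqrt( 3),2,  3, sqrt( 15),4,  5, 7,9]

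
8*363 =2904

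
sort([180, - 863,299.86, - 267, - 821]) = [ - 863, - 821, - 267,180,299.86 ]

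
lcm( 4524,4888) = 425256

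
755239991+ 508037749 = 1263277740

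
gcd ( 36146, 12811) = 1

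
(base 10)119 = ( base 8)167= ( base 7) 230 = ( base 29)43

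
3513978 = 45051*78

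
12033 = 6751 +5282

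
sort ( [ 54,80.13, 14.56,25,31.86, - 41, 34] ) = [  -  41,14.56,  25, 31.86,34,54, 80.13]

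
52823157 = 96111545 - 43288388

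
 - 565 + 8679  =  8114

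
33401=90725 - 57324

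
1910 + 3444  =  5354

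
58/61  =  58/61 = 0.95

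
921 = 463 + 458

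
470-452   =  18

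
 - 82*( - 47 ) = 3854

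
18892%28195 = 18892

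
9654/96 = 100  +  9/16= 100.56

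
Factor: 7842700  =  2^2*5^2*78427^1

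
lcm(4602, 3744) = 220896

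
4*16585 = 66340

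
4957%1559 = 280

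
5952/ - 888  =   - 248/37 = - 6.70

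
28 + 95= 123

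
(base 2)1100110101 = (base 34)o5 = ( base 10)821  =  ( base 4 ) 30311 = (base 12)585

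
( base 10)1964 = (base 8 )3654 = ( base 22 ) 416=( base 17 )6d9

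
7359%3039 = 1281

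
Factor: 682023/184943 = 933/253=3^1*11^ (-1 ) * 23^( - 1 ) * 311^1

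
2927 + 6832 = 9759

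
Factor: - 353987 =  -  53^1 * 6679^1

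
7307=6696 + 611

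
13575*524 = 7113300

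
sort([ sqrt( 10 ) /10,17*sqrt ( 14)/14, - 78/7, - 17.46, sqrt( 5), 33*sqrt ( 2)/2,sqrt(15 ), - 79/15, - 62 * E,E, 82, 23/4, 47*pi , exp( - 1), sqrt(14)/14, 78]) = [ - 62 * E,-17.46,-78/7,  -  79/15,sqrt(14 ) /14, sqrt( 10 )/10 , exp( - 1),  sqrt(5), E,sqrt( 15 ), 17*sqrt(14 )/14,23/4, 33*sqrt(2)/2,78, 82,  47 * pi]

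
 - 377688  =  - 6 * 62948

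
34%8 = 2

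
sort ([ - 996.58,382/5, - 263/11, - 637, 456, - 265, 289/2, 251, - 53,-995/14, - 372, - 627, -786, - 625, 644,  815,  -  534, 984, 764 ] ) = [ - 996.58,-786, - 637,-627, - 625,  -  534, - 372, - 265,- 995/14, - 53,-263/11, 382/5, 289/2, 251, 456, 644, 764,  815, 984]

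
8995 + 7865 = 16860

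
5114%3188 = 1926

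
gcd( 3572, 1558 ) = 38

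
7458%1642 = 890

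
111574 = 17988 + 93586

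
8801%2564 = 1109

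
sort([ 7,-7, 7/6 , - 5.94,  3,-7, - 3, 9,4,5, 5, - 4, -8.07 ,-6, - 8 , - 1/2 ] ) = [ - 8.07, - 8, - 7, - 7,-6, - 5.94, - 4, - 3, - 1/2, 7/6,  3,4, 5, 5, 7,9]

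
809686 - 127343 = 682343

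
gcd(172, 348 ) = 4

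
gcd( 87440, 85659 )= 1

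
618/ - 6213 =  - 206/2071 = - 0.10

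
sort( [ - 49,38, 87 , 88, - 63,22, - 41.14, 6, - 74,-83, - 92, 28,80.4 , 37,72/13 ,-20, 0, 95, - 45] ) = [- 92, - 83, - 74, - 63,-49 ,-45,-41.14, - 20, 0 , 72/13, 6, 22,  28, 37, 38,  80.4, 87,88, 95 ]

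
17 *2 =34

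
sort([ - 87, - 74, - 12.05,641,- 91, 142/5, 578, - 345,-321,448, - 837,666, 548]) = [ - 837,-345, - 321, - 91, - 87, - 74, - 12.05,  142/5,  448, 548,578, 641,666]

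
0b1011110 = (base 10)94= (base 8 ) 136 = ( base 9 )114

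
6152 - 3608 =2544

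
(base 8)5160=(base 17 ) 943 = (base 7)10535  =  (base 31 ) 2o6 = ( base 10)2672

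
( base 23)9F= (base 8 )336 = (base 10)222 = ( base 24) 96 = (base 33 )6o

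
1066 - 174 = 892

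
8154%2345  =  1119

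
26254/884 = 13127/442  =  29.70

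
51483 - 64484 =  - 13001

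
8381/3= 8381/3 = 2793.67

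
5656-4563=1093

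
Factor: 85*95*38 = 306850=2^1 * 5^2 *17^1 * 19^2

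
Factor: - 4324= -2^2*23^1*47^1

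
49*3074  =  150626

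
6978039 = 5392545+1585494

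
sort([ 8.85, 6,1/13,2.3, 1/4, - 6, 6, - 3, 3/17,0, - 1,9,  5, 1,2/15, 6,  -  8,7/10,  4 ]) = [ - 8,  -  6, - 3, - 1, 0, 1/13,2/15,  3/17,1/4,7/10,1,2.3, 4,  5,6,6, 6,8.85,9 ] 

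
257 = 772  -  515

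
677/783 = 677/783  =  0.86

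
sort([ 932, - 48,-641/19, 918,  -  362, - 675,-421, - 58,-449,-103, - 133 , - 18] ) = [-675 , - 449, - 421,  -  362,  -  133,-103  ,  -  58,  -  48, -641/19, - 18, 918, 932]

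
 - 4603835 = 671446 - 5275281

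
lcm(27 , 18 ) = 54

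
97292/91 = 7484/7=1069.14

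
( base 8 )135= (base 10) 93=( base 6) 233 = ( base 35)2n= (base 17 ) 58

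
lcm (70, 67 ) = 4690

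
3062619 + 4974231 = 8036850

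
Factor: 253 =11^1*23^1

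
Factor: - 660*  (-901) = 594660 = 2^2*3^1 * 5^1*11^1*17^1*53^1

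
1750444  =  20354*86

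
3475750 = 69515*50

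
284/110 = 142/55 =2.58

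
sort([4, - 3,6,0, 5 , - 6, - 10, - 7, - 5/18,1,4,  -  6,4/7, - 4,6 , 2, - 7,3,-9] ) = [ - 10, - 9, -7 , - 7,  -  6, - 6,-4,  -  3 , - 5/18,0,4/7,  1, 2,3,4, 4,  5,6,6] 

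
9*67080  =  603720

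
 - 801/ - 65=12  +  21/65=12.32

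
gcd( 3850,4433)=11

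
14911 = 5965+8946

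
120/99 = 1 + 7/33 = 1.21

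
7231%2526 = 2179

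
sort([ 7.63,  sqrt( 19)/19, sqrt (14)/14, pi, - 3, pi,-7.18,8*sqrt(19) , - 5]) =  [ - 7.18, - 5, - 3,  sqrt( 19) /19,sqrt (14)/14, pi, pi,7.63, 8  *sqrt( 19)]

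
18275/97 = 18275/97 = 188.40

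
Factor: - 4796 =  - 2^2*11^1*109^1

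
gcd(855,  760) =95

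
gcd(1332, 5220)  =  36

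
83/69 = 1 + 14/69 = 1.20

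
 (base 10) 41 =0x29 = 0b101001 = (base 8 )51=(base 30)1b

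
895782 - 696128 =199654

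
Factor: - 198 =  - 2^1*3^2*11^1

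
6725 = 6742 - 17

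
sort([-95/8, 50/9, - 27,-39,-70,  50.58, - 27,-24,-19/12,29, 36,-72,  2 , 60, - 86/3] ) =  [ - 72, - 70,-39,-86/3 ,  -  27,- 27, -24,  -  95/8,-19/12, 2 , 50/9, 29, 36, 50.58,  60 ] 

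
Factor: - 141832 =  - 2^3*17729^1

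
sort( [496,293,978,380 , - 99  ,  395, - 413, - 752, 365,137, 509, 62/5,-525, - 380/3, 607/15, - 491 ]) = [-752, - 525, - 491, - 413, - 380/3, - 99, 62/5,607/15, 137, 293, 365,380, 395, 496,509, 978] 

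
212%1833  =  212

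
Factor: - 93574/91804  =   - 2^( - 1)*13^1 * 61^1*389^( - 1) = - 793/778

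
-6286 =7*( - 898) 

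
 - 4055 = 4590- 8645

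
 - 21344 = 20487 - 41831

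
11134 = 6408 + 4726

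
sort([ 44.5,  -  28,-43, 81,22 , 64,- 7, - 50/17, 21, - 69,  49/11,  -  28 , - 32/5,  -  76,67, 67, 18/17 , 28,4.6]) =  [ - 76, - 69, - 43, - 28,- 28,  -  7,- 32/5, -50/17 , 18/17,49/11, 4.6,21,22,28,44.5 , 64,67,67,81]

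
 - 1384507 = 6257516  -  7642023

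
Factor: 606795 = 3^1*5^1*7^1  *  5779^1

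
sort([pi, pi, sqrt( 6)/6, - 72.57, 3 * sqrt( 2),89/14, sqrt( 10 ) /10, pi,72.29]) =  [ - 72.57,sqrt( 10)/10,sqrt( 6)/6, pi , pi, pi,  3*sqrt(2), 89/14, 72.29]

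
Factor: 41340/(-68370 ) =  - 2^1*13^1 * 43^ ( - 1) = -26/43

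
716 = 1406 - 690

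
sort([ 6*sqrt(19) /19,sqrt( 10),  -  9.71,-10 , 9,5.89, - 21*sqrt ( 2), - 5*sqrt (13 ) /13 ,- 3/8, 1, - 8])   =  [ -21* sqrt(2 ),-10 , - 9.71,-8, -5*sqrt(13) /13,-3/8, 1  ,  6*sqrt(19 ) /19,sqrt(10),5.89, 9]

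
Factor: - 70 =-2^1*5^1 * 7^1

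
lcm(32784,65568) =65568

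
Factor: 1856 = 2^6 * 29^1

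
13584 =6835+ 6749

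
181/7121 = 181/7121=0.03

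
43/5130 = 43/5130 = 0.01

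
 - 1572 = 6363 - 7935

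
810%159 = 15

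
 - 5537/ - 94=5537/94 = 58.90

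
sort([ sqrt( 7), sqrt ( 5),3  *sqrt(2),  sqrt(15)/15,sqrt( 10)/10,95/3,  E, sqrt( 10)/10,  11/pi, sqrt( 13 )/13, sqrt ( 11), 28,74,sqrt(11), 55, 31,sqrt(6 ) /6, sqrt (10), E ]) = [ sqrt(15)/15, sqrt (13) /13, sqrt(10)/10, sqrt( 10 )/10, sqrt( 6) /6,  sqrt(5), sqrt(7),E, E,sqrt (10),sqrt( 11), sqrt (11), 11/pi,3*sqrt( 2), 28,31, 95/3,  55,74]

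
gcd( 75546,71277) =3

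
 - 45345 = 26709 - 72054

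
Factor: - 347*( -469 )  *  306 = 2^1*3^2 * 7^1*17^1 * 67^1*347^1  =  49799358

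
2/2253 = 2/2253   =  0.00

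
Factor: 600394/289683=2^1*3^ ( - 3)*89^1*3373^1*10729^ ( -1)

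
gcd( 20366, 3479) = 1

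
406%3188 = 406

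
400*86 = 34400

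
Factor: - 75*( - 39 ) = 2925 = 3^2*5^2*13^1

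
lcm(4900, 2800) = 19600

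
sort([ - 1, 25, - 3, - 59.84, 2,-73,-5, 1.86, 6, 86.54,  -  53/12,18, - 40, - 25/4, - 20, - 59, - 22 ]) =[ - 73, - 59.84, - 59, - 40, - 22, - 20,- 25/4,  -  5, - 53/12,-3, -1, 1.86,2,  6,18, 25, 86.54 ] 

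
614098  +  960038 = 1574136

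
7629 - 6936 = 693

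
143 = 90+53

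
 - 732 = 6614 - 7346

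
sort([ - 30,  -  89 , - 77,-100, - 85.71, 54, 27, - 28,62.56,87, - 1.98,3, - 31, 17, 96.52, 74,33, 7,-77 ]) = [  -  100, - 89, - 85.71 , - 77,-77, - 31,-30, - 28,  -  1.98, 3,7 , 17,27,33,54,62.56,74, 87,96.52 ] 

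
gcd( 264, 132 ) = 132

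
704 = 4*176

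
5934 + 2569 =8503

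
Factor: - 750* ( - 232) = 174000 =2^4*3^1*5^3*29^1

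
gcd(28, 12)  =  4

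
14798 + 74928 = 89726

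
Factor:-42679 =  - 7^2*13^1*67^1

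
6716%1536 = 572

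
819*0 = 0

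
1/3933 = 1/3933 = 0.00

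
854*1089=930006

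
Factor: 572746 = 2^1* 23^1*12451^1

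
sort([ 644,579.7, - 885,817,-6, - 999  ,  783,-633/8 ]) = [ - 999 ,-885 , - 633/8,-6, 579.7,  644, 783,817 ]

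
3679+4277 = 7956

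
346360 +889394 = 1235754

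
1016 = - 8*( - 127 )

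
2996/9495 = 2996/9495 =0.32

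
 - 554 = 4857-5411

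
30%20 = 10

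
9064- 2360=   6704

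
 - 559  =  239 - 798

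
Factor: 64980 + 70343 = 135323 = 131^1*1033^1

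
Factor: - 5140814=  - 2^1*7^1 * 367201^1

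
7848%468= 360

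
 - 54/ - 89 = 54/89 = 0.61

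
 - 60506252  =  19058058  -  79564310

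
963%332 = 299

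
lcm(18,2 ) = 18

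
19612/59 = 332 +24/59 = 332.41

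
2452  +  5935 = 8387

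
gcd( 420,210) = 210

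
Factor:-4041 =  - 3^2*449^1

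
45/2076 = 15/692 = 0.02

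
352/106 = 3 + 17/53 = 3.32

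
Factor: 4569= 3^1*1523^1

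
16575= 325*51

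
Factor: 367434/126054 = 137/47 =47^( - 1)*137^1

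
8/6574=4/3287 = 0.00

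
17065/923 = 17065/923=18.49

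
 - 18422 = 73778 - 92200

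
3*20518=61554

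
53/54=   53/54 = 0.98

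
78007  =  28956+49051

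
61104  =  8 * 7638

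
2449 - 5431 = - 2982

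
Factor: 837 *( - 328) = -2^3*3^3 *31^1*41^1 = -274536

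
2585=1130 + 1455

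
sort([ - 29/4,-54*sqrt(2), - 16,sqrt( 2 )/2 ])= [-54*sqrt( 2), - 16,-29/4, sqrt( 2)/2] 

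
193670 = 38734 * 5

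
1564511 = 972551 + 591960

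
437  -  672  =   - 235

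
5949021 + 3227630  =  9176651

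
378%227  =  151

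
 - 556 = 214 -770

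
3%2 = 1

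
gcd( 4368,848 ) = 16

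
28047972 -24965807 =3082165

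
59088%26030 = 7028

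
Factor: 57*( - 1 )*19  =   - 1083=- 3^1 * 19^2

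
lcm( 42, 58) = 1218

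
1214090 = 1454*835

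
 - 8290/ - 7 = 1184+2/7= 1184.29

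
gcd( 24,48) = 24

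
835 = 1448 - 613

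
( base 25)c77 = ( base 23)EC0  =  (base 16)1e02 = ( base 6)55322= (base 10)7682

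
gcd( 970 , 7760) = 970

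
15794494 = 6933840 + 8860654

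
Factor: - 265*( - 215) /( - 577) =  - 56975/577=- 5^2*43^1*53^1*577^( - 1 )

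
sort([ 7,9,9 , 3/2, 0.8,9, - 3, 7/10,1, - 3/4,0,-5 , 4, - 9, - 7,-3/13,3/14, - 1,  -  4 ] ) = [- 9 , - 7 , - 5,-4, - 3, - 1 , - 3/4 , - 3/13,0 , 3/14, 7/10, 0.8,  1, 3/2, 4,  7,9,9 , 9] 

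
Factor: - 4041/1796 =-2^( - 2)*3^2 = - 9/4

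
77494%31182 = 15130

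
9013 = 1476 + 7537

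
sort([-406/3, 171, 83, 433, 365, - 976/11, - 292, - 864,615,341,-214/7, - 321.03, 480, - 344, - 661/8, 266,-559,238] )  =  [-864 , - 559, - 344, -321.03,  -  292 ,-406/3, - 976/11, - 661/8,- 214/7,  83,171, 238,266, 341, 365, 433, 480,615 ] 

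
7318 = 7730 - 412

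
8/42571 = 8/42571 = 0.00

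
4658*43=200294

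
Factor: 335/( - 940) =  - 2^(- 2 )*47^( - 1)*67^1 = -  67/188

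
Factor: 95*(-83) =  - 7885 = -5^1 * 19^1*83^1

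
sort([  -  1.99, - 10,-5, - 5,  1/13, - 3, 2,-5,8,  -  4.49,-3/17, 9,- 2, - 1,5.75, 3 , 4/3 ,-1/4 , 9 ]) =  [ - 10, - 5,- 5, - 5, - 4.49, - 3, - 2, - 1.99,-1, - 1/4, - 3/17, 1/13,4/3, 2,3,5.75, 8,  9, 9 ]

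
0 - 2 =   -  2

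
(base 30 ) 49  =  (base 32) 41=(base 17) 7A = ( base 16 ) 81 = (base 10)129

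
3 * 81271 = 243813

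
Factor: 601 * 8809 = 23^1*383^1 *601^1 = 5294209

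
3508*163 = 571804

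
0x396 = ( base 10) 918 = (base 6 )4130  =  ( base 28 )14m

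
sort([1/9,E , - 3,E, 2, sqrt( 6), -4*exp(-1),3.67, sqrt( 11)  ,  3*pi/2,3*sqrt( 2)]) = [-3, - 4*exp( - 1),1/9, 2, sqrt( 6) , E, E,sqrt( 11), 3.67 , 3*sqrt( 2),3*pi/2]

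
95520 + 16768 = 112288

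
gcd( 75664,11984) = 16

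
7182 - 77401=-70219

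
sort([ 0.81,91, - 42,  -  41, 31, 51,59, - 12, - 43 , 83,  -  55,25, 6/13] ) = [ - 55,-43,-42, - 41, - 12,6/13,0.81,  25, 31, 51,59,  83,  91 ] 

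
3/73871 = 3/73871 = 0.00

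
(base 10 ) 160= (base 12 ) 114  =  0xA0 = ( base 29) 5F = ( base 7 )316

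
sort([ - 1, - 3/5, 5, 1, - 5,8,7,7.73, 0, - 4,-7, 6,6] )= [ - 7, - 5, - 4, - 1, - 3/5,  0,1, 5,6, 6,7 , 7.73,  8] 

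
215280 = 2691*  80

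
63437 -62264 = 1173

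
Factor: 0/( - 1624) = 0^1 = 0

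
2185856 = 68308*32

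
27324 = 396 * 69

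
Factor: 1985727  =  3^1*661909^1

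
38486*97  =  3733142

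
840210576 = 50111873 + 790098703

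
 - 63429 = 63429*( - 1)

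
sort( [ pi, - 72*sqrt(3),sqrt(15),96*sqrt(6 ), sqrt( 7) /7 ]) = [ - 72*sqrt( 3),sqrt ( 7 )/7, pi,sqrt(15 ),  96*sqrt(6) ]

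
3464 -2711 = 753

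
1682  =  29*58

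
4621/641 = 7 + 134/641 =7.21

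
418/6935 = 22/365 = 0.06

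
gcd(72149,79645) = 937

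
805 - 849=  - 44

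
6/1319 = 6/1319 = 0.00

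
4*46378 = 185512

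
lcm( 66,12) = 132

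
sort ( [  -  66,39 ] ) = [-66,39]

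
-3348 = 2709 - 6057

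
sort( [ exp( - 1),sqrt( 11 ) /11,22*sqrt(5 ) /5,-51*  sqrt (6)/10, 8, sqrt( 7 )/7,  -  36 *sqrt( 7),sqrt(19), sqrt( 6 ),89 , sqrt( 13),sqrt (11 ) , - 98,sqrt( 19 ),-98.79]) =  [ - 98.79,  -  98,  -  36*sqrt ( 7), - 51*sqrt(6)/10,sqrt( 11 ) /11, exp( - 1 ), sqrt( 7)/7, sqrt( 6), sqrt( 11 ), sqrt( 13 ), sqrt( 19 ),sqrt(19 ), 8,22*sqrt( 5) /5, 89]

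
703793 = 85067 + 618726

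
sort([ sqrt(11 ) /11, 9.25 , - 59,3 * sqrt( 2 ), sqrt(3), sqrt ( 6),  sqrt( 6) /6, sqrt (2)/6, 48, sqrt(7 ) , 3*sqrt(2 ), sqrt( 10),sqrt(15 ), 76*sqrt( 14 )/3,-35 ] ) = [ - 59,-35,sqrt(2) /6,sqrt(11)/11 , sqrt (6) /6, sqrt( 3), sqrt ( 6), sqrt( 7) , sqrt( 10 ), sqrt (15 ), 3*sqrt(2), 3*sqrt( 2),  9.25, 48, 76*sqrt(14) /3 ] 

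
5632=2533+3099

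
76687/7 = 10955 + 2/7= 10955.29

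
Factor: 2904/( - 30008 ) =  - 3/31= - 3^1 *31^( - 1 ) 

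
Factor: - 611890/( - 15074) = 305945/7537 = 5^1*43^1*1423^1 * 7537^( - 1) 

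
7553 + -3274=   4279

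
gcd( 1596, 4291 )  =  7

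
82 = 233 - 151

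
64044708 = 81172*789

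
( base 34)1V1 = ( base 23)443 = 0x8A3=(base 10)2211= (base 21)506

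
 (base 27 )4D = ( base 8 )171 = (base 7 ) 232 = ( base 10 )121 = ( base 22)5B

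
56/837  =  56/837 = 0.07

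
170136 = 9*18904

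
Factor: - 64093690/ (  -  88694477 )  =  2^1* 5^1*6409369^1*88694477^(-1)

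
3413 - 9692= -6279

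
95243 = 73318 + 21925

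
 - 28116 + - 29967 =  - 58083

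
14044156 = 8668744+5375412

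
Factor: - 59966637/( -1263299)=3^1*3989^1*5011^1*1263299^(-1 ) 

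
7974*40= 318960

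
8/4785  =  8/4785 = 0.00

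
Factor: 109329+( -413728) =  - 304399 = - 19^1* 37^1*433^1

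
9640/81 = 119 + 1/81  =  119.01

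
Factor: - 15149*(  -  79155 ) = 3^2*5^1* 1759^1*15149^1 = 1199119095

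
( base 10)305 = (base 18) gh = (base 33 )98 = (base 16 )131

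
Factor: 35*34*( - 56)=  - 2^4*5^1*7^2*17^1 = - 66640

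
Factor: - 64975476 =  - 2^2*3^1*131^1*41333^1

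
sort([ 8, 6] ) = [6,8 ] 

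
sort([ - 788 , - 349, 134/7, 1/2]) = [ - 788,- 349 , 1/2,134/7] 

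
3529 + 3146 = 6675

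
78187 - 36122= 42065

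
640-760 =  - 120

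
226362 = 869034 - 642672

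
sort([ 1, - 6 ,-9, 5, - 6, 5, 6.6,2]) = [-9,  -  6,  -  6, 1, 2, 5,  5,  6.6] 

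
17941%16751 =1190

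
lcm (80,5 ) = 80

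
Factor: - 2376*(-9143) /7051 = 2^3*3^3 *41^1*223^1*641^(-1) = 1974888/641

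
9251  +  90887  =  100138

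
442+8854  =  9296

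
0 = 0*24443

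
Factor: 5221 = 23^1 * 227^1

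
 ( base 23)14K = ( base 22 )173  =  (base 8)1201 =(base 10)641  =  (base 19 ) 1ee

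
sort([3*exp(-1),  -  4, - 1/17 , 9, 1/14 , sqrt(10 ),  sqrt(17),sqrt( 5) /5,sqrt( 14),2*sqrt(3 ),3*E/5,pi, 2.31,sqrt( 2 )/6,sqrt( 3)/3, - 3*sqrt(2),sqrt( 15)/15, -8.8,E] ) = [  -  8.8, - 3*sqrt (2), - 4,-1/17, 1/14, sqrt ( 2) /6 , sqrt( 15 )/15,sqrt( 5 )/5, sqrt(3 ) /3, 3*exp(-1),3*E/5, 2.31,E,pi,sqrt(10),2*sqrt(3 ),sqrt( 14),  sqrt ( 17),  9 ] 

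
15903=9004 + 6899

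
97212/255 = 32404/85 = 381.22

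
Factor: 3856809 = 3^1*11^1*73^1*1601^1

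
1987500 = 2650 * 750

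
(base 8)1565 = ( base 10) 885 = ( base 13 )531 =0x375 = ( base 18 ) 2d3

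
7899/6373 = 1+1526/6373 = 1.24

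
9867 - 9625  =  242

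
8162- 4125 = 4037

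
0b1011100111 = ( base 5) 10433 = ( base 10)743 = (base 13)452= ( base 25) 14I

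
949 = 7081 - 6132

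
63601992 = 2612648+60989344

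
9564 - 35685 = - 26121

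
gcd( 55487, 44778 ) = 1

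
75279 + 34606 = 109885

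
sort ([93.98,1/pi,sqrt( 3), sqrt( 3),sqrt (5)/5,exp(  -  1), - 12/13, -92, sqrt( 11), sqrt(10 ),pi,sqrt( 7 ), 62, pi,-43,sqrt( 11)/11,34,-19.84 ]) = [ - 92, - 43, - 19.84, - 12/13,  sqrt(11) /11, 1/pi, exp( - 1 ),sqrt(5)/5, sqrt ( 3) , sqrt(3 ),sqrt( 7), pi, pi,sqrt( 10), sqrt( 11), 34, 62, 93.98]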